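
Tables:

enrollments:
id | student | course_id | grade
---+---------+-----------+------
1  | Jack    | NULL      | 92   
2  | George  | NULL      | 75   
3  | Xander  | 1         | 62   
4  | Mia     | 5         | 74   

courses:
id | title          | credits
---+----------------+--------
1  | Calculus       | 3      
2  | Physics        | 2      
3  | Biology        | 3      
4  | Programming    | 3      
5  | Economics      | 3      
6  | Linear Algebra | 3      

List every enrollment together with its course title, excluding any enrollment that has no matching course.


INNER JOIN keeps only enrollments rows whose course_id matches an id in courses. Walk through each enrollment:
  - enrollment 1 (Jack): course_id=NULL, no match -> dropped
  - enrollment 2 (George): course_id=NULL, no match -> dropped
  - enrollment 3 (Xander): course_id=1 -> matches Calculus
  - enrollment 4 (Mia): course_id=5 -> matches Economics
So 2 of 4 rows are dropped.

SQL:
SELECT a.student, b.title AS course
FROM enrollments a
INNER JOIN courses b ON a.course_id = b.id

Result:
student | course   
--------+----------
Xander  | Calculus 
Mia     | Economics


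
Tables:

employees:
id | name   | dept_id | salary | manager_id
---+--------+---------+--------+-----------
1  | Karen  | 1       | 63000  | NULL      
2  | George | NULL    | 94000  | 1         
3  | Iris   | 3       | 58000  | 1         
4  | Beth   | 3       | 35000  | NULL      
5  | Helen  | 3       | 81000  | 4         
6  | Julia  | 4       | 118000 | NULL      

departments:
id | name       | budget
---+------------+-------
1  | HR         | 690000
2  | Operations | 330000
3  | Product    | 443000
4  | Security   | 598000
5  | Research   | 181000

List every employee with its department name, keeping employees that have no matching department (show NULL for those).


LEFT JOIN keeps every row from employees (the left table); where dept_id has no match in departments, the department columns become NULL. Walk through each employee:
  - employee 1 (Karen): dept_id=1 -> matches HR
  - employee 2 (George): dept_id=NULL, no match -> kept with NULL
  - employee 3 (Iris): dept_id=3 -> matches Product
  - employee 4 (Beth): dept_id=3 -> matches Product
  - employee 5 (Helen): dept_id=3 -> matches Product
  - employee 6 (Julia): dept_id=4 -> matches Security
All 6 rows appear; 1 has NULL department.

SQL:
SELECT a.name, b.name AS department
FROM employees a
LEFT JOIN departments b ON a.dept_id = b.id

Result:
name   | department
-------+-----------
Karen  | HR        
George | NULL      
Iris   | Product   
Beth   | Product   
Helen  | Product   
Julia  | Security  


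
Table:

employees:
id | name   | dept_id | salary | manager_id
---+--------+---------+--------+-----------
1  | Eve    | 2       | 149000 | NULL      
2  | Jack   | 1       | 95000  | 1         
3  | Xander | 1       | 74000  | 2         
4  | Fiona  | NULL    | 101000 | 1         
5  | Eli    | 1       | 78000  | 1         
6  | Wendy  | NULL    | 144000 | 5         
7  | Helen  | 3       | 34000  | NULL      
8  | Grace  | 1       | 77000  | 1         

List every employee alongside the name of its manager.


This is a self-join: employees is joined to a second copy of itself, matching each row's manager_id to another row's id. Use LEFT JOIN so rows with manager_id=NULL are kept.
  - employee 1 (Eve): manager_id=NULL -> NULL
  - employee 2 (Jack): manager_id=1 -> Eve
  - employee 3 (Xander): manager_id=2 -> Jack
  - employee 4 (Fiona): manager_id=1 -> Eve
  - employee 5 (Eli): manager_id=1 -> Eve
  - employee 6 (Wendy): manager_id=5 -> Eli
  - employee 7 (Helen): manager_id=NULL -> NULL
  - employee 8 (Grace): manager_id=1 -> Eve

SQL:
SELECT a.name AS item, b.name AS manager
FROM employees a
LEFT JOIN employees b ON a.manager_id = b.id

Result:
item   | manager
-------+--------
Eve    | NULL   
Jack   | Eve    
Xander | Jack   
Fiona  | Eve    
Eli    | Eve    
Wendy  | Eli    
Helen  | NULL   
Grace  | Eve    


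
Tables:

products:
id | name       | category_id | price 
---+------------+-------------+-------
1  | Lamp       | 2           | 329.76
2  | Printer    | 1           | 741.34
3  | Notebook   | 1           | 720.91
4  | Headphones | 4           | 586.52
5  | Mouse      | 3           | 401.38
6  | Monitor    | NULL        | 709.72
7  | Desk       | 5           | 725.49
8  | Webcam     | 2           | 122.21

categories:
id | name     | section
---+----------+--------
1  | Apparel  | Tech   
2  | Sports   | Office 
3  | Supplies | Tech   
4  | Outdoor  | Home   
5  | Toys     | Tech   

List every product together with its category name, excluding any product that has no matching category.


INNER JOIN keeps only products rows whose category_id matches an id in categories. Walk through each product:
  - product 1 (Lamp): category_id=2 -> matches Sports
  - product 2 (Printer): category_id=1 -> matches Apparel
  - product 3 (Notebook): category_id=1 -> matches Apparel
  - product 4 (Headphones): category_id=4 -> matches Outdoor
  - product 5 (Mouse): category_id=3 -> matches Supplies
  - product 6 (Monitor): category_id=NULL, no match -> dropped
  - product 7 (Desk): category_id=5 -> matches Toys
  - product 8 (Webcam): category_id=2 -> matches Sports
So 1 of 8 rows is dropped.

SQL:
SELECT a.name, b.name AS category
FROM products a
INNER JOIN categories b ON a.category_id = b.id

Result:
name       | category
-----------+---------
Lamp       | Sports  
Printer    | Apparel 
Notebook   | Apparel 
Headphones | Outdoor 
Mouse      | Supplies
Desk       | Toys    
Webcam     | Sports  


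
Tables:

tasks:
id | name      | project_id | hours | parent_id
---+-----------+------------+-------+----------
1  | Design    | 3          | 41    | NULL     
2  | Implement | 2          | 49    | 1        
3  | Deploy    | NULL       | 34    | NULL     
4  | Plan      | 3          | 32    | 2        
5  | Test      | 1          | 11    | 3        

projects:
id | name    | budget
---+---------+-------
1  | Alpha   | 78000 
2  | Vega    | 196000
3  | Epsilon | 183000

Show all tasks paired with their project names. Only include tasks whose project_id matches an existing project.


INNER JOIN keeps only tasks rows whose project_id matches an id in projects. Walk through each task:
  - task 1 (Design): project_id=3 -> matches Epsilon
  - task 2 (Implement): project_id=2 -> matches Vega
  - task 3 (Deploy): project_id=NULL, no match -> dropped
  - task 4 (Plan): project_id=3 -> matches Epsilon
  - task 5 (Test): project_id=1 -> matches Alpha
So 1 of 5 rows is dropped.

SQL:
SELECT a.name, b.name AS project
FROM tasks a
INNER JOIN projects b ON a.project_id = b.id

Result:
name      | project
----------+--------
Design    | Epsilon
Implement | Vega   
Plan      | Epsilon
Test      | Alpha  


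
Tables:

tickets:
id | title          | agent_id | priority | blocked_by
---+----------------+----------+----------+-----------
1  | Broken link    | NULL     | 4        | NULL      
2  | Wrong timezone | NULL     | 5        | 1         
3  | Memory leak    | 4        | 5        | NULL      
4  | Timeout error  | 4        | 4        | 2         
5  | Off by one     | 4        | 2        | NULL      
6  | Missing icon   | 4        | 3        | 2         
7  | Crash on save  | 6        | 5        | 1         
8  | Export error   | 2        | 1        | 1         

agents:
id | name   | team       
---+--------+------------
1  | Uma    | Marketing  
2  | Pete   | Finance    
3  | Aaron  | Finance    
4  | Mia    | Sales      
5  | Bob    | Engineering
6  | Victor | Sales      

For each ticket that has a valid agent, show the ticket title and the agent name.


INNER JOIN keeps only tickets rows whose agent_id matches an id in agents. Walk through each ticket:
  - ticket 1 (Broken link): agent_id=NULL, no match -> dropped
  - ticket 2 (Wrong timezone): agent_id=NULL, no match -> dropped
  - ticket 3 (Memory leak): agent_id=4 -> matches Mia
  - ticket 4 (Timeout error): agent_id=4 -> matches Mia
  - ticket 5 (Off by one): agent_id=4 -> matches Mia
  - ticket 6 (Missing icon): agent_id=4 -> matches Mia
  - ticket 7 (Crash on save): agent_id=6 -> matches Victor
  - ticket 8 (Export error): agent_id=2 -> matches Pete
So 2 of 8 rows are dropped.

SQL:
SELECT a.title, b.name AS agent
FROM tickets a
INNER JOIN agents b ON a.agent_id = b.id

Result:
title         | agent 
--------------+-------
Memory leak   | Mia   
Timeout error | Mia   
Off by one    | Mia   
Missing icon  | Mia   
Crash on save | Victor
Export error  | Pete  


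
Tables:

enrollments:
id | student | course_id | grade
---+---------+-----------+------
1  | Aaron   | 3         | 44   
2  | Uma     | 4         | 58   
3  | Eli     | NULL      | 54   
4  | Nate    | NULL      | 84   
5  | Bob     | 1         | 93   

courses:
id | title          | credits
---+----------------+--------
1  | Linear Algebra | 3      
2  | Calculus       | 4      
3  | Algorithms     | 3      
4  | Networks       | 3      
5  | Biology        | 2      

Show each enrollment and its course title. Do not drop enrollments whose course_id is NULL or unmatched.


LEFT JOIN keeps every row from enrollments (the left table); where course_id has no match in courses, the course columns become NULL. Walk through each enrollment:
  - enrollment 1 (Aaron): course_id=3 -> matches Algorithms
  - enrollment 2 (Uma): course_id=4 -> matches Networks
  - enrollment 3 (Eli): course_id=NULL, no match -> kept with NULL
  - enrollment 4 (Nate): course_id=NULL, no match -> kept with NULL
  - enrollment 5 (Bob): course_id=1 -> matches Linear Algebra
All 5 rows appear; 2 have NULL course.

SQL:
SELECT a.student, b.title AS course
FROM enrollments a
LEFT JOIN courses b ON a.course_id = b.id

Result:
student | course        
--------+---------------
Aaron   | Algorithms    
Uma     | Networks      
Eli     | NULL          
Nate    | NULL          
Bob     | Linear Algebra


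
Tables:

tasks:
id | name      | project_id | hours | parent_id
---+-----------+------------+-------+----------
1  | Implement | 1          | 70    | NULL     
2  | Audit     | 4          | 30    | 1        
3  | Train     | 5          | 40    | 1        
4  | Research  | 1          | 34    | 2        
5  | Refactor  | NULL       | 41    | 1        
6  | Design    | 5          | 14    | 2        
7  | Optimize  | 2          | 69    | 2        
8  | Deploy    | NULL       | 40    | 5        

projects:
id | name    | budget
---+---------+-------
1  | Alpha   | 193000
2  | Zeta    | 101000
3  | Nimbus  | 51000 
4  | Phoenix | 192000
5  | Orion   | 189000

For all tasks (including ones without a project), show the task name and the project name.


LEFT JOIN keeps every row from tasks (the left table); where project_id has no match in projects, the project columns become NULL. Walk through each task:
  - task 1 (Implement): project_id=1 -> matches Alpha
  - task 2 (Audit): project_id=4 -> matches Phoenix
  - task 3 (Train): project_id=5 -> matches Orion
  - task 4 (Research): project_id=1 -> matches Alpha
  - task 5 (Refactor): project_id=NULL, no match -> kept with NULL
  - task 6 (Design): project_id=5 -> matches Orion
  - task 7 (Optimize): project_id=2 -> matches Zeta
  - task 8 (Deploy): project_id=NULL, no match -> kept with NULL
All 8 rows appear; 2 have NULL project.

SQL:
SELECT a.name, b.name AS project
FROM tasks a
LEFT JOIN projects b ON a.project_id = b.id

Result:
name      | project
----------+--------
Implement | Alpha  
Audit     | Phoenix
Train     | Orion  
Research  | Alpha  
Refactor  | NULL   
Design    | Orion  
Optimize  | Zeta   
Deploy    | NULL   


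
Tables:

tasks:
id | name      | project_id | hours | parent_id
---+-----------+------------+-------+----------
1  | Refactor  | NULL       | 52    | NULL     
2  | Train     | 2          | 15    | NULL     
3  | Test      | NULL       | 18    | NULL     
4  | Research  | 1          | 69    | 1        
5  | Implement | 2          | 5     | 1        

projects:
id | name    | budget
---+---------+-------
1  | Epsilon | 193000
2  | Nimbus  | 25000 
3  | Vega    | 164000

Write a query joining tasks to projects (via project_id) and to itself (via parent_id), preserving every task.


Two LEFT JOINs from the same base table tasks: one to projects via project_id, one to tasks itself via parent_id. Both are LEFT so every task is preserved.
Match against projects:
  - task 1 (Refactor): project_id=NULL, no match -> kept with NULL
  - task 2 (Train): project_id=2 -> matches Nimbus
  - task 3 (Test): project_id=NULL, no match -> kept with NULL
  - task 4 (Research): project_id=1 -> matches Epsilon
  - task 5 (Implement): project_id=2 -> matches Nimbus
Match against tasks (self):
  - task 1 (Refactor): parent_id=NULL -> NULL
  - task 2 (Train): parent_id=NULL -> NULL
  - task 3 (Test): parent_id=NULL -> NULL
  - task 4 (Research): parent_id=1 -> Refactor
  - task 5 (Implement): parent_id=1 -> Refactor

SQL:
SELECT a.name, b.name AS project, c.name AS parent
FROM tasks a
LEFT JOIN projects b ON a.project_id = b.id
LEFT JOIN tasks c ON a.parent_id = c.id

Result:
name      | project | parent  
----------+---------+---------
Refactor  | NULL    | NULL    
Train     | Nimbus  | NULL    
Test      | NULL    | NULL    
Research  | Epsilon | Refactor
Implement | Nimbus  | Refactor


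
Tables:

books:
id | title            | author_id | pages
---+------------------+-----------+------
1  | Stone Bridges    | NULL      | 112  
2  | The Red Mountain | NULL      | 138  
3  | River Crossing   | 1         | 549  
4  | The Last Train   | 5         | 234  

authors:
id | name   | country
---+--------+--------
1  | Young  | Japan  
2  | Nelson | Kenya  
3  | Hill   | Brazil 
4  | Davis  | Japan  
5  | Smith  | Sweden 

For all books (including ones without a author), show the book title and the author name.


LEFT JOIN keeps every row from books (the left table); where author_id has no match in authors, the author columns become NULL. Walk through each book:
  - book 1 (Stone Bridges): author_id=NULL, no match -> kept with NULL
  - book 2 (The Red Mountain): author_id=NULL, no match -> kept with NULL
  - book 3 (River Crossing): author_id=1 -> matches Young
  - book 4 (The Last Train): author_id=5 -> matches Smith
All 4 rows appear; 2 have NULL author.

SQL:
SELECT a.title, b.name AS author
FROM books a
LEFT JOIN authors b ON a.author_id = b.id

Result:
title            | author
-----------------+-------
Stone Bridges    | NULL  
The Red Mountain | NULL  
River Crossing   | Young 
The Last Train   | Smith 


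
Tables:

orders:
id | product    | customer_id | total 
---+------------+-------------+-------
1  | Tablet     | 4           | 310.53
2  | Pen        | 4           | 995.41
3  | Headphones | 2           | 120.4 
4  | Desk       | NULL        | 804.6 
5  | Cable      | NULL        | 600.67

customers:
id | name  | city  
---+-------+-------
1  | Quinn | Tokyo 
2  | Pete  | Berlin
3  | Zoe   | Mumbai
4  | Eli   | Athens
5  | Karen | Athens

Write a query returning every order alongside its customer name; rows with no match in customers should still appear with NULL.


LEFT JOIN keeps every row from orders (the left table); where customer_id has no match in customers, the customer columns become NULL. Walk through each order:
  - order 1 (Tablet): customer_id=4 -> matches Eli
  - order 2 (Pen): customer_id=4 -> matches Eli
  - order 3 (Headphones): customer_id=2 -> matches Pete
  - order 4 (Desk): customer_id=NULL, no match -> kept with NULL
  - order 5 (Cable): customer_id=NULL, no match -> kept with NULL
All 5 rows appear; 2 have NULL customer.

SQL:
SELECT a.product, b.name AS customer
FROM orders a
LEFT JOIN customers b ON a.customer_id = b.id

Result:
product    | customer
-----------+---------
Tablet     | Eli     
Pen        | Eli     
Headphones | Pete    
Desk       | NULL    
Cable      | NULL    


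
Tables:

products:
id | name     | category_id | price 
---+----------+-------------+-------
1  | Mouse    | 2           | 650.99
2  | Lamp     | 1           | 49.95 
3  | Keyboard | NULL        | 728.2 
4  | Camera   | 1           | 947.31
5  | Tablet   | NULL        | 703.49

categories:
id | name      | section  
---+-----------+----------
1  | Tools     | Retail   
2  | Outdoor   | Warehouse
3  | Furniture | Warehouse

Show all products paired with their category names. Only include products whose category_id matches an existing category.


INNER JOIN keeps only products rows whose category_id matches an id in categories. Walk through each product:
  - product 1 (Mouse): category_id=2 -> matches Outdoor
  - product 2 (Lamp): category_id=1 -> matches Tools
  - product 3 (Keyboard): category_id=NULL, no match -> dropped
  - product 4 (Camera): category_id=1 -> matches Tools
  - product 5 (Tablet): category_id=NULL, no match -> dropped
So 2 of 5 rows are dropped.

SQL:
SELECT a.name, b.name AS category
FROM products a
INNER JOIN categories b ON a.category_id = b.id

Result:
name   | category
-------+---------
Mouse  | Outdoor 
Lamp   | Tools   
Camera | Tools   


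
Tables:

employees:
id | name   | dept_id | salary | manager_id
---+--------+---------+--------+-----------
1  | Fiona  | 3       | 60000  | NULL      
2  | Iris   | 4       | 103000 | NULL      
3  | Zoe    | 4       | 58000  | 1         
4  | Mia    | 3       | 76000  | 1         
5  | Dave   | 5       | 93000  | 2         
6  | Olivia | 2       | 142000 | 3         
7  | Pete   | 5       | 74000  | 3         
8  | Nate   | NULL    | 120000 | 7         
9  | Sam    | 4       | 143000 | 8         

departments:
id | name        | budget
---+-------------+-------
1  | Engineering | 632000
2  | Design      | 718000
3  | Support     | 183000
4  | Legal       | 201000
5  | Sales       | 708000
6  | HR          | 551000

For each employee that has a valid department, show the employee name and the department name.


INNER JOIN keeps only employees rows whose dept_id matches an id in departments. Walk through each employee:
  - employee 1 (Fiona): dept_id=3 -> matches Support
  - employee 2 (Iris): dept_id=4 -> matches Legal
  - employee 3 (Zoe): dept_id=4 -> matches Legal
  - employee 4 (Mia): dept_id=3 -> matches Support
  - employee 5 (Dave): dept_id=5 -> matches Sales
  - employee 6 (Olivia): dept_id=2 -> matches Design
  - employee 7 (Pete): dept_id=5 -> matches Sales
  - employee 8 (Nate): dept_id=NULL, no match -> dropped
  - employee 9 (Sam): dept_id=4 -> matches Legal
So 1 of 9 rows is dropped.

SQL:
SELECT a.name, b.name AS department
FROM employees a
INNER JOIN departments b ON a.dept_id = b.id

Result:
name   | department
-------+-----------
Fiona  | Support   
Iris   | Legal     
Zoe    | Legal     
Mia    | Support   
Dave   | Sales     
Olivia | Design    
Pete   | Sales     
Sam    | Legal     


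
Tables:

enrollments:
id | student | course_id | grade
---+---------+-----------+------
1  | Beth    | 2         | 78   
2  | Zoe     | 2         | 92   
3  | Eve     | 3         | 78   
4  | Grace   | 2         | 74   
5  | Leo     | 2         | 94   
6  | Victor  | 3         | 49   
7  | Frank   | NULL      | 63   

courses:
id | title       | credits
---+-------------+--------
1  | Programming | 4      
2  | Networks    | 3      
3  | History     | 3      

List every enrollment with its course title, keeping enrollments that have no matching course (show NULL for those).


LEFT JOIN keeps every row from enrollments (the left table); where course_id has no match in courses, the course columns become NULL. Walk through each enrollment:
  - enrollment 1 (Beth): course_id=2 -> matches Networks
  - enrollment 2 (Zoe): course_id=2 -> matches Networks
  - enrollment 3 (Eve): course_id=3 -> matches History
  - enrollment 4 (Grace): course_id=2 -> matches Networks
  - enrollment 5 (Leo): course_id=2 -> matches Networks
  - enrollment 6 (Victor): course_id=3 -> matches History
  - enrollment 7 (Frank): course_id=NULL, no match -> kept with NULL
All 7 rows appear; 1 has NULL course.

SQL:
SELECT a.student, b.title AS course
FROM enrollments a
LEFT JOIN courses b ON a.course_id = b.id

Result:
student | course  
--------+---------
Beth    | Networks
Zoe     | Networks
Eve     | History 
Grace   | Networks
Leo     | Networks
Victor  | History 
Frank   | NULL    


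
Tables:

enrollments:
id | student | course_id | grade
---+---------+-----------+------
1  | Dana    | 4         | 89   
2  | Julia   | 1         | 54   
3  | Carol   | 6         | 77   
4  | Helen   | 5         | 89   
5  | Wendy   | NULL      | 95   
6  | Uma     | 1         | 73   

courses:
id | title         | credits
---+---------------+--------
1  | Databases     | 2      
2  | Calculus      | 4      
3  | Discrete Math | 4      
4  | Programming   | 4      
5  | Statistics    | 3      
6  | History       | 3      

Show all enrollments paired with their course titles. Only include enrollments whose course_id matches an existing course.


INNER JOIN keeps only enrollments rows whose course_id matches an id in courses. Walk through each enrollment:
  - enrollment 1 (Dana): course_id=4 -> matches Programming
  - enrollment 2 (Julia): course_id=1 -> matches Databases
  - enrollment 3 (Carol): course_id=6 -> matches History
  - enrollment 4 (Helen): course_id=5 -> matches Statistics
  - enrollment 5 (Wendy): course_id=NULL, no match -> dropped
  - enrollment 6 (Uma): course_id=1 -> matches Databases
So 1 of 6 rows is dropped.

SQL:
SELECT a.student, b.title AS course
FROM enrollments a
INNER JOIN courses b ON a.course_id = b.id

Result:
student | course     
--------+------------
Dana    | Programming
Julia   | Databases  
Carol   | History    
Helen   | Statistics 
Uma     | Databases  


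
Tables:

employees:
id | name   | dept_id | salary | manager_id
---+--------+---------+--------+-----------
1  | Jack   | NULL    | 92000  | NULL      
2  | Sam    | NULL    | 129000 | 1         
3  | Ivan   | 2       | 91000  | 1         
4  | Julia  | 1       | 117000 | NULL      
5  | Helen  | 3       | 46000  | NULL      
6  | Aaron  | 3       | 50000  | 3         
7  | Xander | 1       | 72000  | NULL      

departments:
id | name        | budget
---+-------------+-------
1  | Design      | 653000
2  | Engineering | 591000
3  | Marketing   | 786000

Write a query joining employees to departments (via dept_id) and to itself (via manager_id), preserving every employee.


Two LEFT JOINs from the same base table employees: one to departments via dept_id, one to employees itself via manager_id. Both are LEFT so every employee is preserved.
Match against departments:
  - employee 1 (Jack): dept_id=NULL, no match -> kept with NULL
  - employee 2 (Sam): dept_id=NULL, no match -> kept with NULL
  - employee 3 (Ivan): dept_id=2 -> matches Engineering
  - employee 4 (Julia): dept_id=1 -> matches Design
  - employee 5 (Helen): dept_id=3 -> matches Marketing
  - employee 6 (Aaron): dept_id=3 -> matches Marketing
  - employee 7 (Xander): dept_id=1 -> matches Design
Match against employees (self):
  - employee 1 (Jack): manager_id=NULL -> NULL
  - employee 2 (Sam): manager_id=1 -> Jack
  - employee 3 (Ivan): manager_id=1 -> Jack
  - employee 4 (Julia): manager_id=NULL -> NULL
  - employee 5 (Helen): manager_id=NULL -> NULL
  - employee 6 (Aaron): manager_id=3 -> Ivan
  - employee 7 (Xander): manager_id=NULL -> NULL

SQL:
SELECT a.name, b.name AS department, c.name AS manager
FROM employees a
LEFT JOIN departments b ON a.dept_id = b.id
LEFT JOIN employees c ON a.manager_id = c.id

Result:
name   | department  | manager
-------+-------------+--------
Jack   | NULL        | NULL   
Sam    | NULL        | Jack   
Ivan   | Engineering | Jack   
Julia  | Design      | NULL   
Helen  | Marketing   | NULL   
Aaron  | Marketing   | Ivan   
Xander | Design      | NULL   


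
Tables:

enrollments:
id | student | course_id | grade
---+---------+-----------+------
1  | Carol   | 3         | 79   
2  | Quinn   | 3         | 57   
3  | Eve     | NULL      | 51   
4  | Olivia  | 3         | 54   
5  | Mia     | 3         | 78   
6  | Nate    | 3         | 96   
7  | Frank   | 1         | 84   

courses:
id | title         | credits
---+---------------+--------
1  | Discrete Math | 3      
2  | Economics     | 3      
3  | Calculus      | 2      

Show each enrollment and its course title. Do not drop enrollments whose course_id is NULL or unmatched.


LEFT JOIN keeps every row from enrollments (the left table); where course_id has no match in courses, the course columns become NULL. Walk through each enrollment:
  - enrollment 1 (Carol): course_id=3 -> matches Calculus
  - enrollment 2 (Quinn): course_id=3 -> matches Calculus
  - enrollment 3 (Eve): course_id=NULL, no match -> kept with NULL
  - enrollment 4 (Olivia): course_id=3 -> matches Calculus
  - enrollment 5 (Mia): course_id=3 -> matches Calculus
  - enrollment 6 (Nate): course_id=3 -> matches Calculus
  - enrollment 7 (Frank): course_id=1 -> matches Discrete Math
All 7 rows appear; 1 has NULL course.

SQL:
SELECT a.student, b.title AS course
FROM enrollments a
LEFT JOIN courses b ON a.course_id = b.id

Result:
student | course       
--------+--------------
Carol   | Calculus     
Quinn   | Calculus     
Eve     | NULL         
Olivia  | Calculus     
Mia     | Calculus     
Nate    | Calculus     
Frank   | Discrete Math


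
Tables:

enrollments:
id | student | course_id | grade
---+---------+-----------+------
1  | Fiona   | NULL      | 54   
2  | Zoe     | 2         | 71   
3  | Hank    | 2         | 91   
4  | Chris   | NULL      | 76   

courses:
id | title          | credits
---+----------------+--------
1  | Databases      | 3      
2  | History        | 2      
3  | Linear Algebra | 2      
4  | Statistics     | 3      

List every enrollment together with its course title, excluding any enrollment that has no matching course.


INNER JOIN keeps only enrollments rows whose course_id matches an id in courses. Walk through each enrollment:
  - enrollment 1 (Fiona): course_id=NULL, no match -> dropped
  - enrollment 2 (Zoe): course_id=2 -> matches History
  - enrollment 3 (Hank): course_id=2 -> matches History
  - enrollment 4 (Chris): course_id=NULL, no match -> dropped
So 2 of 4 rows are dropped.

SQL:
SELECT a.student, b.title AS course
FROM enrollments a
INNER JOIN courses b ON a.course_id = b.id

Result:
student | course 
--------+--------
Zoe     | History
Hank    | History


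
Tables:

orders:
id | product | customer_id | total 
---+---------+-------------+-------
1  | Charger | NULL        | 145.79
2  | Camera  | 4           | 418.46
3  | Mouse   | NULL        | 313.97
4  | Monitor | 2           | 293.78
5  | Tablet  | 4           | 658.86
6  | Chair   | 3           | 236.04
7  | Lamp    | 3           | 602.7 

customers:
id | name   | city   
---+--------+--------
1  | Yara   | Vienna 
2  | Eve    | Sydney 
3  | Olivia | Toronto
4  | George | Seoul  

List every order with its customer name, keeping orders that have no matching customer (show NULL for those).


LEFT JOIN keeps every row from orders (the left table); where customer_id has no match in customers, the customer columns become NULL. Walk through each order:
  - order 1 (Charger): customer_id=NULL, no match -> kept with NULL
  - order 2 (Camera): customer_id=4 -> matches George
  - order 3 (Mouse): customer_id=NULL, no match -> kept with NULL
  - order 4 (Monitor): customer_id=2 -> matches Eve
  - order 5 (Tablet): customer_id=4 -> matches George
  - order 6 (Chair): customer_id=3 -> matches Olivia
  - order 7 (Lamp): customer_id=3 -> matches Olivia
All 7 rows appear; 2 have NULL customer.

SQL:
SELECT a.product, b.name AS customer
FROM orders a
LEFT JOIN customers b ON a.customer_id = b.id

Result:
product | customer
--------+---------
Charger | NULL    
Camera  | George  
Mouse   | NULL    
Monitor | Eve     
Tablet  | George  
Chair   | Olivia  
Lamp    | Olivia  


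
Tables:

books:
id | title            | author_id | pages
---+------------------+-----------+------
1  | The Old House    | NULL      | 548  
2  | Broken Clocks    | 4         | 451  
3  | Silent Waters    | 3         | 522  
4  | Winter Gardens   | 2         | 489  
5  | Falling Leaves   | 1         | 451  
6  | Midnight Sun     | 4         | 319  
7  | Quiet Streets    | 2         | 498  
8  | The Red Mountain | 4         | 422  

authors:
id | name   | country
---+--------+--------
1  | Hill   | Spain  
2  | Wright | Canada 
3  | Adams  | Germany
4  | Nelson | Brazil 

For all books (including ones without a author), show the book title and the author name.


LEFT JOIN keeps every row from books (the left table); where author_id has no match in authors, the author columns become NULL. Walk through each book:
  - book 1 (The Old House): author_id=NULL, no match -> kept with NULL
  - book 2 (Broken Clocks): author_id=4 -> matches Nelson
  - book 3 (Silent Waters): author_id=3 -> matches Adams
  - book 4 (Winter Gardens): author_id=2 -> matches Wright
  - book 5 (Falling Leaves): author_id=1 -> matches Hill
  - book 6 (Midnight Sun): author_id=4 -> matches Nelson
  - book 7 (Quiet Streets): author_id=2 -> matches Wright
  - book 8 (The Red Mountain): author_id=4 -> matches Nelson
All 8 rows appear; 1 has NULL author.

SQL:
SELECT a.title, b.name AS author
FROM books a
LEFT JOIN authors b ON a.author_id = b.id

Result:
title            | author
-----------------+-------
The Old House    | NULL  
Broken Clocks    | Nelson
Silent Waters    | Adams 
Winter Gardens   | Wright
Falling Leaves   | Hill  
Midnight Sun     | Nelson
Quiet Streets    | Wright
The Red Mountain | Nelson


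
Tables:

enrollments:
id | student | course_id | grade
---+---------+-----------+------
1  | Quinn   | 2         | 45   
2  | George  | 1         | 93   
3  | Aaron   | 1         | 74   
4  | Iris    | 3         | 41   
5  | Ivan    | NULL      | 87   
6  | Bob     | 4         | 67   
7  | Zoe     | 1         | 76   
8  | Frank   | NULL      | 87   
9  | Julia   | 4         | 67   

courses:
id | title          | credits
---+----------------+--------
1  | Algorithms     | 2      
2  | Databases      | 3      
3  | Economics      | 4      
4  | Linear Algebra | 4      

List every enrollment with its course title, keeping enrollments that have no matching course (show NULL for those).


LEFT JOIN keeps every row from enrollments (the left table); where course_id has no match in courses, the course columns become NULL. Walk through each enrollment:
  - enrollment 1 (Quinn): course_id=2 -> matches Databases
  - enrollment 2 (George): course_id=1 -> matches Algorithms
  - enrollment 3 (Aaron): course_id=1 -> matches Algorithms
  - enrollment 4 (Iris): course_id=3 -> matches Economics
  - enrollment 5 (Ivan): course_id=NULL, no match -> kept with NULL
  - enrollment 6 (Bob): course_id=4 -> matches Linear Algebra
  - enrollment 7 (Zoe): course_id=1 -> matches Algorithms
  - enrollment 8 (Frank): course_id=NULL, no match -> kept with NULL
  - enrollment 9 (Julia): course_id=4 -> matches Linear Algebra
All 9 rows appear; 2 have NULL course.

SQL:
SELECT a.student, b.title AS course
FROM enrollments a
LEFT JOIN courses b ON a.course_id = b.id

Result:
student | course        
--------+---------------
Quinn   | Databases     
George  | Algorithms    
Aaron   | Algorithms    
Iris    | Economics     
Ivan    | NULL          
Bob     | Linear Algebra
Zoe     | Algorithms    
Frank   | NULL          
Julia   | Linear Algebra


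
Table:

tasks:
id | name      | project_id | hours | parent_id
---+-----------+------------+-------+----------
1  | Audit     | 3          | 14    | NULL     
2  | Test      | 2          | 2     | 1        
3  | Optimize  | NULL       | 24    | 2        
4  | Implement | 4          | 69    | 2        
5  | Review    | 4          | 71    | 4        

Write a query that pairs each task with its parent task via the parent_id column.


This is a self-join: tasks is joined to a second copy of itself, matching each row's parent_id to another row's id. Use LEFT JOIN so rows with parent_id=NULL are kept.
  - task 1 (Audit): parent_id=NULL -> NULL
  - task 2 (Test): parent_id=1 -> Audit
  - task 3 (Optimize): parent_id=2 -> Test
  - task 4 (Implement): parent_id=2 -> Test
  - task 5 (Review): parent_id=4 -> Implement

SQL:
SELECT a.name AS item, b.name AS parent
FROM tasks a
LEFT JOIN tasks b ON a.parent_id = b.id

Result:
item      | parent   
----------+----------
Audit     | NULL     
Test      | Audit    
Optimize  | Test     
Implement | Test     
Review    | Implement


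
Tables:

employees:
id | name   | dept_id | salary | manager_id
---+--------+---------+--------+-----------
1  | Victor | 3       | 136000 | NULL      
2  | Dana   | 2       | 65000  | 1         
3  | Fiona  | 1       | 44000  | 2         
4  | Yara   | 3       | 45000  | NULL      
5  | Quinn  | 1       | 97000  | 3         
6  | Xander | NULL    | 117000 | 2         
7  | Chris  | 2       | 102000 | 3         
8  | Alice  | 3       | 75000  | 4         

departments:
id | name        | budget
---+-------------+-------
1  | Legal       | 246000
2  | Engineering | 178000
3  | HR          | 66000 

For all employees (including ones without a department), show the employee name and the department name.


LEFT JOIN keeps every row from employees (the left table); where dept_id has no match in departments, the department columns become NULL. Walk through each employee:
  - employee 1 (Victor): dept_id=3 -> matches HR
  - employee 2 (Dana): dept_id=2 -> matches Engineering
  - employee 3 (Fiona): dept_id=1 -> matches Legal
  - employee 4 (Yara): dept_id=3 -> matches HR
  - employee 5 (Quinn): dept_id=1 -> matches Legal
  - employee 6 (Xander): dept_id=NULL, no match -> kept with NULL
  - employee 7 (Chris): dept_id=2 -> matches Engineering
  - employee 8 (Alice): dept_id=3 -> matches HR
All 8 rows appear; 1 has NULL department.

SQL:
SELECT a.name, b.name AS department
FROM employees a
LEFT JOIN departments b ON a.dept_id = b.id

Result:
name   | department 
-------+------------
Victor | HR         
Dana   | Engineering
Fiona  | Legal      
Yara   | HR         
Quinn  | Legal      
Xander | NULL       
Chris  | Engineering
Alice  | HR         


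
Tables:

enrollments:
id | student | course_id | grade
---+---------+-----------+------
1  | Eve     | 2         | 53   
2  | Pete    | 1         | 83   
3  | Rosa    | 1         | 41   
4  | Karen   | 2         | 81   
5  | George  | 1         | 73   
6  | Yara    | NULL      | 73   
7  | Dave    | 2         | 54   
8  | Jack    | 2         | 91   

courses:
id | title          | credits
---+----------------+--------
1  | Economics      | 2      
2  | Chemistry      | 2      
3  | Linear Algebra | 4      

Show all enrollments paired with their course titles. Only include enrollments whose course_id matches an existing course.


INNER JOIN keeps only enrollments rows whose course_id matches an id in courses. Walk through each enrollment:
  - enrollment 1 (Eve): course_id=2 -> matches Chemistry
  - enrollment 2 (Pete): course_id=1 -> matches Economics
  - enrollment 3 (Rosa): course_id=1 -> matches Economics
  - enrollment 4 (Karen): course_id=2 -> matches Chemistry
  - enrollment 5 (George): course_id=1 -> matches Economics
  - enrollment 6 (Yara): course_id=NULL, no match -> dropped
  - enrollment 7 (Dave): course_id=2 -> matches Chemistry
  - enrollment 8 (Jack): course_id=2 -> matches Chemistry
So 1 of 8 rows is dropped.

SQL:
SELECT a.student, b.title AS course
FROM enrollments a
INNER JOIN courses b ON a.course_id = b.id

Result:
student | course   
--------+----------
Eve     | Chemistry
Pete    | Economics
Rosa    | Economics
Karen   | Chemistry
George  | Economics
Dave    | Chemistry
Jack    | Chemistry


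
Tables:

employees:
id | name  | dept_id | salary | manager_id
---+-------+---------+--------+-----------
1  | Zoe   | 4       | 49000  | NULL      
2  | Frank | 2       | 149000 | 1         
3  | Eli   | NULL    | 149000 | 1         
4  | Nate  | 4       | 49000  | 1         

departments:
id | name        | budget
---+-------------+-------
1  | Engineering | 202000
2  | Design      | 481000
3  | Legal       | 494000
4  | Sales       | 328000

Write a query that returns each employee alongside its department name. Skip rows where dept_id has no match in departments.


INNER JOIN keeps only employees rows whose dept_id matches an id in departments. Walk through each employee:
  - employee 1 (Zoe): dept_id=4 -> matches Sales
  - employee 2 (Frank): dept_id=2 -> matches Design
  - employee 3 (Eli): dept_id=NULL, no match -> dropped
  - employee 4 (Nate): dept_id=4 -> matches Sales
So 1 of 4 rows is dropped.

SQL:
SELECT a.name, b.name AS department
FROM employees a
INNER JOIN departments b ON a.dept_id = b.id

Result:
name  | department
------+-----------
Zoe   | Sales     
Frank | Design    
Nate  | Sales     


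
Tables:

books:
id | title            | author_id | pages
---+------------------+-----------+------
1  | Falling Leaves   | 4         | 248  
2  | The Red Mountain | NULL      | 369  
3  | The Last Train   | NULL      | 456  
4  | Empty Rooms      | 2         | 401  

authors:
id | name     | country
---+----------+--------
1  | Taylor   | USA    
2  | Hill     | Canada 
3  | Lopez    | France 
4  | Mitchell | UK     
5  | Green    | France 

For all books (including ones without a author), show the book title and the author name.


LEFT JOIN keeps every row from books (the left table); where author_id has no match in authors, the author columns become NULL. Walk through each book:
  - book 1 (Falling Leaves): author_id=4 -> matches Mitchell
  - book 2 (The Red Mountain): author_id=NULL, no match -> kept with NULL
  - book 3 (The Last Train): author_id=NULL, no match -> kept with NULL
  - book 4 (Empty Rooms): author_id=2 -> matches Hill
All 4 rows appear; 2 have NULL author.

SQL:
SELECT a.title, b.name AS author
FROM books a
LEFT JOIN authors b ON a.author_id = b.id

Result:
title            | author  
-----------------+---------
Falling Leaves   | Mitchell
The Red Mountain | NULL    
The Last Train   | NULL    
Empty Rooms      | Hill    


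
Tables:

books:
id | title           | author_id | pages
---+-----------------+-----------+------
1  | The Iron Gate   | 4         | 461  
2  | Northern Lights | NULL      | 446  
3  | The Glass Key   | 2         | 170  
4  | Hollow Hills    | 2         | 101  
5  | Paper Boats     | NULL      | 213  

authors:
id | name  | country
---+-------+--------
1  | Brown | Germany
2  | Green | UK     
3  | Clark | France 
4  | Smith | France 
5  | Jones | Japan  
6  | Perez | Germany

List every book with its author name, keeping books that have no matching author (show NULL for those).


LEFT JOIN keeps every row from books (the left table); where author_id has no match in authors, the author columns become NULL. Walk through each book:
  - book 1 (The Iron Gate): author_id=4 -> matches Smith
  - book 2 (Northern Lights): author_id=NULL, no match -> kept with NULL
  - book 3 (The Glass Key): author_id=2 -> matches Green
  - book 4 (Hollow Hills): author_id=2 -> matches Green
  - book 5 (Paper Boats): author_id=NULL, no match -> kept with NULL
All 5 rows appear; 2 have NULL author.

SQL:
SELECT a.title, b.name AS author
FROM books a
LEFT JOIN authors b ON a.author_id = b.id

Result:
title           | author
----------------+-------
The Iron Gate   | Smith 
Northern Lights | NULL  
The Glass Key   | Green 
Hollow Hills    | Green 
Paper Boats     | NULL  


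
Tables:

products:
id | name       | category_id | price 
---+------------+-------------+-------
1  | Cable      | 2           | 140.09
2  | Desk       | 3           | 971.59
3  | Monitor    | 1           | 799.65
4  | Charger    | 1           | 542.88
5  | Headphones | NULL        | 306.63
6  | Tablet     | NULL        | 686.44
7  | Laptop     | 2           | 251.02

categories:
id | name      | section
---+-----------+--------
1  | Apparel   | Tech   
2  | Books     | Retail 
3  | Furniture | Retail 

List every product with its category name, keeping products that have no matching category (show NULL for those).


LEFT JOIN keeps every row from products (the left table); where category_id has no match in categories, the category columns become NULL. Walk through each product:
  - product 1 (Cable): category_id=2 -> matches Books
  - product 2 (Desk): category_id=3 -> matches Furniture
  - product 3 (Monitor): category_id=1 -> matches Apparel
  - product 4 (Charger): category_id=1 -> matches Apparel
  - product 5 (Headphones): category_id=NULL, no match -> kept with NULL
  - product 6 (Tablet): category_id=NULL, no match -> kept with NULL
  - product 7 (Laptop): category_id=2 -> matches Books
All 7 rows appear; 2 have NULL category.

SQL:
SELECT a.name, b.name AS category
FROM products a
LEFT JOIN categories b ON a.category_id = b.id

Result:
name       | category 
-----------+----------
Cable      | Books    
Desk       | Furniture
Monitor    | Apparel  
Charger    | Apparel  
Headphones | NULL     
Tablet     | NULL     
Laptop     | Books    
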